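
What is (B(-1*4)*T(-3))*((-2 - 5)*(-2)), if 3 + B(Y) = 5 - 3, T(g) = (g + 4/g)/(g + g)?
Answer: -91/9 ≈ -10.111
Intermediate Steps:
T(g) = (g + 4/g)/(2*g) (T(g) = (g + 4/g)/((2*g)) = (g + 4/g)*(1/(2*g)) = (g + 4/g)/(2*g))
B(Y) = -1 (B(Y) = -3 + (5 - 3) = -3 + 2 = -1)
(B(-1*4)*T(-3))*((-2 - 5)*(-2)) = (-(½ + 2/(-3)²))*((-2 - 5)*(-2)) = (-(½ + 2*(⅑)))*(-7*(-2)) = -(½ + 2/9)*14 = -1*13/18*14 = -13/18*14 = -91/9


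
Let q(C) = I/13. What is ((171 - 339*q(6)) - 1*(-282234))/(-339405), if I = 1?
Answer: -1223642/1470755 ≈ -0.83198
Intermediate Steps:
q(C) = 1/13
((171 - 339*q(6)) - 1*(-282234))/(-339405) = ((171 - 339*1/13) - 1*(-282234))/(-339405) = ((171 - 339/13) + 282234)*(-1/339405) = (1884/13 + 282234)*(-1/339405) = (3670926/13)*(-1/339405) = -1223642/1470755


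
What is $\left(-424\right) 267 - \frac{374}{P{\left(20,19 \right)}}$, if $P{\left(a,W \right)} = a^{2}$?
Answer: $- \frac{22641787}{200} \approx -1.1321 \cdot 10^{5}$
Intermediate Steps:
$\left(-424\right) 267 - \frac{374}{P{\left(20,19 \right)}} = \left(-424\right) 267 - \frac{374}{20^{2}} = -113208 - \frac{374}{400} = -113208 - \frac{187}{200} = - \frac{22641787}{200}$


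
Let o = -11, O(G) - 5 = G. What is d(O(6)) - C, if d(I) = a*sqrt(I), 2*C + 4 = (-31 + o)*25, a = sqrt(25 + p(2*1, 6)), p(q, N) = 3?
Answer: 527 + 2*sqrt(77) ≈ 544.55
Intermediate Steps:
O(G) = 5 + G
a = 2*sqrt(7) (a = sqrt(25 + 3) = sqrt(28) = 2*sqrt(7) ≈ 5.2915)
C = -527 (C = -2 + ((-31 - 11)*25)/2 = -2 + (-42*25)/2 = -2 + (1/2)*(-1050) = -2 - 525 = -527)
d(I) = 2*sqrt(7)*sqrt(I) (d(I) = (2*sqrt(7))*sqrt(I) = 2*sqrt(7)*sqrt(I))
d(O(6)) - C = 2*sqrt(7)*sqrt(5 + 6) - 1*(-527) = 2*sqrt(7)*sqrt(11) + 527 = 2*sqrt(77) + 527 = 527 + 2*sqrt(77)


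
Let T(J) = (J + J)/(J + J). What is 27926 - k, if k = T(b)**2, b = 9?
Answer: 27925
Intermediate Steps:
T(J) = 1 (T(J) = (2*J)/((2*J)) = (2*J)*(1/(2*J)) = 1)
k = 1 (k = 1**2 = 1)
27926 - k = 27926 - 1*1 = 27926 - 1 = 27925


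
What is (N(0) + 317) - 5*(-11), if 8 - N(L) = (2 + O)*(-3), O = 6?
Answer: 404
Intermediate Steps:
N(L) = 32 (N(L) = 8 - (2 + 6)*(-3) = 8 - 8*(-3) = 8 - 1*(-24) = 8 + 24 = 32)
(N(0) + 317) - 5*(-11) = (32 + 317) - 5*(-11) = 349 + 55 = 404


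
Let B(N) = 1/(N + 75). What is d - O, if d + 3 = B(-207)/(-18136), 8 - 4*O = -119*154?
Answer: -10979860847/2393952 ≈ -4586.5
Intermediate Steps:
B(N) = 1/(75 + N)
O = 9167/2 (O = 2 - (-119)*154/4 = 2 - ¼*(-18326) = 2 + 9163/2 = 9167/2 ≈ 4583.5)
d = -7181855/2393952 (d = -3 + 1/((75 - 207)*(-18136)) = -3 - 1/18136/(-132) = -3 - 1/132*(-1/18136) = -3 + 1/2393952 = -7181855/2393952 ≈ -3.0000)
d - O = -7181855/2393952 - 1*9167/2 = -7181855/2393952 - 9167/2 = -10979860847/2393952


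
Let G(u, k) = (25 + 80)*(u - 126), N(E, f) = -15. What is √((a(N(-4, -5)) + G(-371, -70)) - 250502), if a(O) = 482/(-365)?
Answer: 3*I*√4480627945/365 ≈ 550.17*I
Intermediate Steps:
G(u, k) = -13230 + 105*u (G(u, k) = 105*(-126 + u) = -13230 + 105*u)
a(O) = -482/365 (a(O) = 482*(-1/365) = -482/365)
√((a(N(-4, -5)) + G(-371, -70)) - 250502) = √((-482/365 + (-13230 + 105*(-371))) - 250502) = √((-482/365 + (-13230 - 38955)) - 250502) = √((-482/365 - 52185) - 250502) = √(-19048007/365 - 250502) = √(-110481237/365) = 3*I*√4480627945/365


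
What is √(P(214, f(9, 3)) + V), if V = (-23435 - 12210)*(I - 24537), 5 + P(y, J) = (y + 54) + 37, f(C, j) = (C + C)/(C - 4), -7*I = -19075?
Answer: 4*√48593065 ≈ 27884.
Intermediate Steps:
I = 2725 (I = -⅐*(-19075) = 2725)
f(C, j) = 2*C/(-4 + C) (f(C, j) = (2*C)/(-4 + C) = 2*C/(-4 + C))
P(y, J) = 86 + y (P(y, J) = -5 + ((y + 54) + 37) = -5 + ((54 + y) + 37) = -5 + (91 + y) = 86 + y)
V = 777488740 (V = (-23435 - 12210)*(2725 - 24537) = -35645*(-21812) = 777488740)
√(P(214, f(9, 3)) + V) = √((86 + 214) + 777488740) = √(300 + 777488740) = √777489040 = 4*√48593065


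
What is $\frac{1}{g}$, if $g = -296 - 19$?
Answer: $- \frac{1}{315} \approx -0.0031746$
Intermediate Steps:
$g = -315$
$\frac{1}{g} = \frac{1}{-315} = - \frac{1}{315}$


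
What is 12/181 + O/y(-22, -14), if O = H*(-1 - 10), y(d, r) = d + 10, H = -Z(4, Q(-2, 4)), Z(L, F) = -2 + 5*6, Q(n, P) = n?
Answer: -13901/543 ≈ -25.600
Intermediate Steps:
Z(L, F) = 28 (Z(L, F) = -2 + 30 = 28)
H = -28 (H = -1*28 = -28)
y(d, r) = 10 + d
O = 308 (O = -28*(-1 - 10) = -28*(-11) = 308)
12/181 + O/y(-22, -14) = 12/181 + 308/(10 - 22) = 12*(1/181) + 308/(-12) = 12/181 + 308*(-1/12) = 12/181 - 77/3 = -13901/543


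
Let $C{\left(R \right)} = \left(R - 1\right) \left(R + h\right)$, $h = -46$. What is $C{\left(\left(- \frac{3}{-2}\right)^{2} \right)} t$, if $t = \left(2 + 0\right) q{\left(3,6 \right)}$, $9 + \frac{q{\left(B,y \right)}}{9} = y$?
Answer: $\frac{23625}{8} \approx 2953.1$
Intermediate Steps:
$q{\left(B,y \right)} = -81 + 9 y$
$C{\left(R \right)} = \left(-1 + R\right) \left(-46 + R\right)$ ($C{\left(R \right)} = \left(R - 1\right) \left(R - 46\right) = \left(R - 1\right) \left(-46 + R\right) = \left(-1 + R\right) \left(-46 + R\right)$)
$t = -54$ ($t = \left(2 + 0\right) \left(-81 + 9 \cdot 6\right) = 2 \left(-81 + 54\right) = 2 \left(-27\right) = -54$)
$C{\left(\left(- \frac{3}{-2}\right)^{2} \right)} t = \left(46 + \left(\left(- \frac{3}{-2}\right)^{2}\right)^{2} - 47 \left(- \frac{3}{-2}\right)^{2}\right) \left(-54\right) = \left(46 + \left(\left(\left(-3\right) \left(- \frac{1}{2}\right)\right)^{2}\right)^{2} - 47 \left(\left(-3\right) \left(- \frac{1}{2}\right)\right)^{2}\right) \left(-54\right) = \left(46 + \left(\left(\frac{3}{2}\right)^{2}\right)^{2} - 47 \left(\frac{3}{2}\right)^{2}\right) \left(-54\right) = \left(46 + \left(\frac{9}{4}\right)^{2} - \frac{423}{4}\right) \left(-54\right) = \left(46 + \frac{81}{16} - \frac{423}{4}\right) \left(-54\right) = \left(- \frac{875}{16}\right) \left(-54\right) = \frac{23625}{8}$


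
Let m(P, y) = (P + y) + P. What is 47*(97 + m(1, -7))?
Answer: 4324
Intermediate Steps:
m(P, y) = y + 2*P
47*(97 + m(1, -7)) = 47*(97 + (-7 + 2*1)) = 47*(97 + (-7 + 2)) = 47*(97 - 5) = 47*92 = 4324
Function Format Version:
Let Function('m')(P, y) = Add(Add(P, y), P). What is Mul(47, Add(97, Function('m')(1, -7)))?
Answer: 4324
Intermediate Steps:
Function('m')(P, y) = Add(y, Mul(2, P))
Mul(47, Add(97, Function('m')(1, -7))) = Mul(47, Add(97, Add(-7, Mul(2, 1)))) = Mul(47, Add(97, Add(-7, 2))) = Mul(47, Add(97, -5)) = Mul(47, 92) = 4324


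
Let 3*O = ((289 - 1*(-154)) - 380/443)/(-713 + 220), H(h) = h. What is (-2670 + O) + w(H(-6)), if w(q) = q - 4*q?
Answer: -1737778313/655197 ≈ -2652.3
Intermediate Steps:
O = -195869/655197 (O = (((289 - 1*(-154)) - 380/443)/(-713 + 220))/3 = (((289 + 154) - 380*1/443)/(-493))/3 = ((443 - 380/443)*(-1/493))/3 = ((195869/443)*(-1/493))/3 = (⅓)*(-195869/218399) = -195869/655197 ≈ -0.29895)
w(q) = -3*q
(-2670 + O) + w(H(-6)) = (-2670 - 195869/655197) - 3*(-6) = -1749571859/655197 + 18 = -1737778313/655197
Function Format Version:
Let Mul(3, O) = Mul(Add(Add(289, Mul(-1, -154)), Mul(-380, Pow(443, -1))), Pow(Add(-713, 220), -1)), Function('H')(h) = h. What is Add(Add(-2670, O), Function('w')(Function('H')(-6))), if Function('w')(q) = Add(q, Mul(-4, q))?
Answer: Rational(-1737778313, 655197) ≈ -2652.3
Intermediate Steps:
O = Rational(-195869, 655197) (O = Mul(Rational(1, 3), Mul(Add(Add(289, Mul(-1, -154)), Mul(-380, Pow(443, -1))), Pow(Add(-713, 220), -1))) = Mul(Rational(1, 3), Mul(Add(Add(289, 154), Mul(-380, Rational(1, 443))), Pow(-493, -1))) = Mul(Rational(1, 3), Mul(Add(443, Rational(-380, 443)), Rational(-1, 493))) = Mul(Rational(1, 3), Mul(Rational(195869, 443), Rational(-1, 493))) = Mul(Rational(1, 3), Rational(-195869, 218399)) = Rational(-195869, 655197) ≈ -0.29895)
Function('w')(q) = Mul(-3, q)
Add(Add(-2670, O), Function('w')(Function('H')(-6))) = Add(Add(-2670, Rational(-195869, 655197)), Mul(-3, -6)) = Add(Rational(-1749571859, 655197), 18) = Rational(-1737778313, 655197)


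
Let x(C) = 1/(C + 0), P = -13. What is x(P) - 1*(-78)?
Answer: 1013/13 ≈ 77.923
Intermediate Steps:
x(C) = 1/C
x(P) - 1*(-78) = 1/(-13) - 1*(-78) = -1/13 + 78 = 1013/13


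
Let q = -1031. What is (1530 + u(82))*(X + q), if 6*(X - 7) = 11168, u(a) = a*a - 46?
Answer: 6872832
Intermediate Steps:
u(a) = -46 + a² (u(a) = a² - 46 = -46 + a²)
X = 5605/3 (X = 7 + (⅙)*11168 = 7 + 5584/3 = 5605/3 ≈ 1868.3)
(1530 + u(82))*(X + q) = (1530 + (-46 + 82²))*(5605/3 - 1031) = (1530 + (-46 + 6724))*(2512/3) = (1530 + 6678)*(2512/3) = 8208*(2512/3) = 6872832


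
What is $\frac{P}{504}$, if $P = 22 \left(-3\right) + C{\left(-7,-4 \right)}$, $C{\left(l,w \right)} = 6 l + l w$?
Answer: $- \frac{10}{63} \approx -0.15873$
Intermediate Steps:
$P = -80$ ($P = 22 \left(-3\right) - 7 \left(6 - 4\right) = -66 - 14 = -80$)
$\frac{P}{504} = - \frac{80}{504} = \left(-80\right) \frac{1}{504} = - \frac{10}{63}$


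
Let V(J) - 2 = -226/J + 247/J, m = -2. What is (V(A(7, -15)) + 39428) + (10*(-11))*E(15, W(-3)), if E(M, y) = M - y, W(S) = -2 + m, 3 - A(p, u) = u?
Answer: 224047/6 ≈ 37341.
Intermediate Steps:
A(p, u) = 3 - u
W(S) = -4 (W(S) = -2 - 2 = -4)
V(J) = 2 + 21/J (V(J) = 2 + (-226/J + 247/J) = 2 + 21/J)
(V(A(7, -15)) + 39428) + (10*(-11))*E(15, W(-3)) = ((2 + 21/(3 - 1*(-15))) + 39428) + (10*(-11))*(15 - 1*(-4)) = ((2 + 21/(3 + 15)) + 39428) - 110*(15 + 4) = ((2 + 21/18) + 39428) - 110*19 = ((2 + 21*(1/18)) + 39428) - 2090 = ((2 + 7/6) + 39428) - 2090 = (19/6 + 39428) - 2090 = 236587/6 - 2090 = 224047/6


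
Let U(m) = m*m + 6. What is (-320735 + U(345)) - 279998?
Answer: -481702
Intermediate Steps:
U(m) = 6 + m**2 (U(m) = m**2 + 6 = 6 + m**2)
(-320735 + U(345)) - 279998 = (-320735 + (6 + 345**2)) - 279998 = (-320735 + (6 + 119025)) - 279998 = (-320735 + 119031) - 279998 = -201704 - 279998 = -481702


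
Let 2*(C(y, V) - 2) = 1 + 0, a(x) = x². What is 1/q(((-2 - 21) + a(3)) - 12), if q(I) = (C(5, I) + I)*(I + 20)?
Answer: 1/141 ≈ 0.0070922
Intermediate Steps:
C(y, V) = 5/2 (C(y, V) = 2 + (1 + 0)/2 = 2 + (½)*1 = 2 + ½ = 5/2)
q(I) = (20 + I)*(5/2 + I) (q(I) = (5/2 + I)*(I + 20) = (5/2 + I)*(20 + I) = (20 + I)*(5/2 + I))
1/q(((-2 - 21) + a(3)) - 12) = 1/(50 + (((-2 - 21) + 3²) - 12)² + 45*(((-2 - 21) + 3²) - 12)/2) = 1/(50 + ((-23 + 9) - 12)² + 45*((-23 + 9) - 12)/2) = 1/(50 + (-14 - 12)² + 45*(-14 - 12)/2) = 1/(50 + (-26)² + (45/2)*(-26)) = 1/(50 + 676 - 585) = 1/141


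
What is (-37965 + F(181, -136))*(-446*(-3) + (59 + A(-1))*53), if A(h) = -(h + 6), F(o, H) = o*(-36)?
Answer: -186820200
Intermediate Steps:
F(o, H) = -36*o
A(h) = -6 - h (A(h) = -(6 + h) = -6 - h)
(-37965 + F(181, -136))*(-446*(-3) + (59 + A(-1))*53) = (-37965 - 36*181)*(-446*(-3) + (59 + (-6 - 1*(-1)))*53) = (-37965 - 6516)*(1338 + (59 + (-6 + 1))*53) = -44481*(1338 + (59 - 5)*53) = -44481*(1338 + 54*53) = -44481*(1338 + 2862) = -44481*4200 = -186820200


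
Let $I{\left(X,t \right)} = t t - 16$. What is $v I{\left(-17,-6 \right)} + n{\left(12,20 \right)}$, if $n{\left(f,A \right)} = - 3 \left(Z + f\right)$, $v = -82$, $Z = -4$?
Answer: $-1664$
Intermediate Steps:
$I{\left(X,t \right)} = -16 + t^{2}$ ($I{\left(X,t \right)} = t^{2} - 16 = -16 + t^{2}$)
$n{\left(f,A \right)} = 12 - 3 f$ ($n{\left(f,A \right)} = - 3 \left(-4 + f\right) = 12 - 3 f$)
$v I{\left(-17,-6 \right)} + n{\left(12,20 \right)} = - 82 \left(-16 + \left(-6\right)^{2}\right) + \left(12 - 36\right) = - 82 \left(-16 + 36\right) + \left(12 - 36\right) = \left(-82\right) 20 - 24 = -1640 - 24 = -1664$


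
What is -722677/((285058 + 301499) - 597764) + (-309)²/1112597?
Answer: 805118317736/12468874579 ≈ 64.570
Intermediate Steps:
-722677/((285058 + 301499) - 597764) + (-309)²/1112597 = -722677/(586557 - 597764) + 95481*(1/1112597) = -722677/(-11207) + 95481/1112597 = -722677*(-1/11207) + 95481/1112597 = 722677/11207 + 95481/1112597 = 805118317736/12468874579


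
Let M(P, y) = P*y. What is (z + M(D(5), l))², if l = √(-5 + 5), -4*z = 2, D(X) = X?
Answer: ¼ ≈ 0.25000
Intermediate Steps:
z = -½ (z = -¼*2 = -½ ≈ -0.50000)
l = 0 (l = √0 = 0)
(z + M(D(5), l))² = (-½ + 5*0)² = (-½ + 0)² = (-½)² = ¼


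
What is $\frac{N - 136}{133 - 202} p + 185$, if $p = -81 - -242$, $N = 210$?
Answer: $\frac{37}{3} \approx 12.333$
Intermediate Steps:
$p = 161$ ($p = -81 + 242 = 161$)
$\frac{N - 136}{133 - 202} p + 185 = \frac{210 - 136}{133 - 202} \cdot 161 + 185 = \frac{74}{-69} \cdot 161 + 185 = 74 \left(- \frac{1}{69}\right) 161 + 185 = \left(- \frac{74}{69}\right) 161 + 185 = - \frac{518}{3} + 185 = \frac{37}{3}$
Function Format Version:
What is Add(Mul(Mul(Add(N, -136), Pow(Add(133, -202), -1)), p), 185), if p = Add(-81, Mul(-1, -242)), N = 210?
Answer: Rational(37, 3) ≈ 12.333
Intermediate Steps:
p = 161 (p = Add(-81, 242) = 161)
Add(Mul(Mul(Add(N, -136), Pow(Add(133, -202), -1)), p), 185) = Add(Mul(Mul(Add(210, -136), Pow(Add(133, -202), -1)), 161), 185) = Add(Mul(Mul(74, Pow(-69, -1)), 161), 185) = Add(Mul(Mul(74, Rational(-1, 69)), 161), 185) = Add(Mul(Rational(-74, 69), 161), 185) = Add(Rational(-518, 3), 185) = Rational(37, 3)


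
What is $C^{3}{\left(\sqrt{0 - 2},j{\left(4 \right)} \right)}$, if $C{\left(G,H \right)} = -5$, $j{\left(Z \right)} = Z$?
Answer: $-125$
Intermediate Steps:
$C^{3}{\left(\sqrt{0 - 2},j{\left(4 \right)} \right)} = \left(-5\right)^{3} = -125$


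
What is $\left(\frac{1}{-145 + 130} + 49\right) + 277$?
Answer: $\frac{4889}{15} \approx 325.93$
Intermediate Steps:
$\left(\frac{1}{-145 + 130} + 49\right) + 277 = \left(\frac{1}{-15} + 49\right) + 277 = \left(- \frac{1}{15} + 49\right) + 277 = \frac{734}{15} + 277 = \frac{4889}{15}$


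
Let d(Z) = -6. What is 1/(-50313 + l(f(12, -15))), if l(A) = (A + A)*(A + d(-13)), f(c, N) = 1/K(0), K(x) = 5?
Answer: -25/1257883 ≈ -1.9875e-5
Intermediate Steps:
f(c, N) = ⅕ (f(c, N) = 1/5 = ⅕)
l(A) = 2*A*(-6 + A) (l(A) = (A + A)*(A - 6) = (2*A)*(-6 + A) = 2*A*(-6 + A))
1/(-50313 + l(f(12, -15))) = 1/(-50313 + 2*(⅕)*(-6 + ⅕)) = 1/(-50313 + 2*(⅕)*(-29/5)) = 1/(-50313 - 58/25) = 1/(-1257883/25) = -25/1257883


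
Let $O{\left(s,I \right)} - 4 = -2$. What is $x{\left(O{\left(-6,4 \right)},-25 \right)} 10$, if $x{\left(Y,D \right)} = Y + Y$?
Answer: $40$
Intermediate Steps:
$O{\left(s,I \right)} = 2$ ($O{\left(s,I \right)} = 4 - 2 = 2$)
$x{\left(Y,D \right)} = 2 Y$
$x{\left(O{\left(-6,4 \right)},-25 \right)} 10 = 2 \cdot 2 \cdot 10 = 4 \cdot 10 = 40$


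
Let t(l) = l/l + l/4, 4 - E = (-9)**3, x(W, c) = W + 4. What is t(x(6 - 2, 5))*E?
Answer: 2199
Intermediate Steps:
x(W, c) = 4 + W
E = 733 (E = 4 - 1*(-9)**3 = 4 - 1*(-729) = 4 + 729 = 733)
t(l) = 1 + l/4 (t(l) = 1 + l*(1/4) = 1 + l/4)
t(x(6 - 2, 5))*E = (1 + (4 + (6 - 2))/4)*733 = (1 + (4 + 4)/4)*733 = (1 + (1/4)*8)*733 = (1 + 2)*733 = 3*733 = 2199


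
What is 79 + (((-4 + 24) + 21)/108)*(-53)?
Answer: 6359/108 ≈ 58.880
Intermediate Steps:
79 + (((-4 + 24) + 21)/108)*(-53) = 79 + ((20 + 21)*(1/108))*(-53) = 79 + (41*(1/108))*(-53) = 79 + (41/108)*(-53) = 79 - 2173/108 = 6359/108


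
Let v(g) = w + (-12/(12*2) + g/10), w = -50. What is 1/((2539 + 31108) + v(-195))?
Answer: 1/33577 ≈ 2.9782e-5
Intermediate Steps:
v(g) = -101/2 + g/10 (v(g) = -50 + (-12/(12*2) + g/10) = -50 + (-12/24 + g*(⅒)) = -50 + (-12*1/24 + g/10) = -50 + (-½ + g/10) = -101/2 + g/10)
1/((2539 + 31108) + v(-195)) = 1/((2539 + 31108) + (-101/2 + (⅒)*(-195))) = 1/(33647 + (-101/2 - 39/2)) = 1/(33647 - 70) = 1/33577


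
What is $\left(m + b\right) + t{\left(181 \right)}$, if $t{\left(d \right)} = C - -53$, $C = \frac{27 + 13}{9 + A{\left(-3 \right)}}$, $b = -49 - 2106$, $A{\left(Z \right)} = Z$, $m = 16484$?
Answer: $\frac{43166}{3} \approx 14389.0$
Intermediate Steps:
$b = -2155$ ($b = -49 - 2106 = -2155$)
$C = \frac{20}{3}$ ($C = \frac{27 + 13}{9 - 3} = \frac{40}{6} = 40 \cdot \frac{1}{6} = \frac{20}{3} \approx 6.6667$)
$t{\left(d \right)} = \frac{179}{3}$ ($t{\left(d \right)} = \frac{20}{3} - -53 = \frac{20}{3} + 53 = \frac{179}{3}$)
$\left(m + b\right) + t{\left(181 \right)} = \left(16484 - 2155\right) + \frac{179}{3} = 14329 + \frac{179}{3} = \frac{43166}{3}$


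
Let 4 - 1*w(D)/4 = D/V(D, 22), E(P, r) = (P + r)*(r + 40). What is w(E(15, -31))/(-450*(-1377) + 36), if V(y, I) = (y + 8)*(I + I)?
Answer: 1487/57940641 ≈ 2.5664e-5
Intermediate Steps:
E(P, r) = (40 + r)*(P + r) (E(P, r) = (P + r)*(40 + r) = (40 + r)*(P + r))
V(y, I) = 2*I*(8 + y) (V(y, I) = (8 + y)*(2*I) = 2*I*(8 + y))
w(D) = 16 - 4*D/(352 + 44*D) (w(D) = 16 - 4*D/(2*22*(8 + D)) = 16 - 4*D/(352 + 44*D))
w(E(15, -31))/(-450*(-1377) + 36) = ((1408 + 175*((-31)**2 + 40*15 + 40*(-31) + 15*(-31)))/(11*(8 + ((-31)**2 + 40*15 + 40*(-31) + 15*(-31)))))/(-450*(-1377) + 36) = ((1408 + 175*(961 + 600 - 1240 - 465))/(11*(8 + (961 + 600 - 1240 - 465))))/(619650 + 36) = ((1408 + 175*(-144))/(11*(8 - 144)))/619686 = ((1/11)*(1408 - 25200)/(-136))*(1/619686) = ((1/11)*(-1/136)*(-23792))*(1/619686) = (2974/187)*(1/619686) = 1487/57940641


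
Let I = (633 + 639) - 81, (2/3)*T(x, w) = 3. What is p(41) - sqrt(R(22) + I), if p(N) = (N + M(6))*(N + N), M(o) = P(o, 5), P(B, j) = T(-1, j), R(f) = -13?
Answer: 3731 - sqrt(1178) ≈ 3696.7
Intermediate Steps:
T(x, w) = 9/2 (T(x, w) = (3/2)*3 = 9/2)
P(B, j) = 9/2
M(o) = 9/2
I = 1191 (I = 1272 - 81 = 1191)
p(N) = 2*N*(9/2 + N) (p(N) = (N + 9/2)*(N + N) = (9/2 + N)*(2*N) = 2*N*(9/2 + N))
p(41) - sqrt(R(22) + I) = 41*(9 + 2*41) - sqrt(-13 + 1191) = 41*(9 + 82) - sqrt(1178) = 41*91 - sqrt(1178) = 3731 - sqrt(1178)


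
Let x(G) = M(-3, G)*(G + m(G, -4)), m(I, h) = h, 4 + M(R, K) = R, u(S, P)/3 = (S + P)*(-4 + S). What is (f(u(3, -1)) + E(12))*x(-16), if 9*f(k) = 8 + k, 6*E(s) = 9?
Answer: 2170/9 ≈ 241.11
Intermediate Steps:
u(S, P) = 3*(-4 + S)*(P + S) (u(S, P) = 3*((S + P)*(-4 + S)) = 3*((P + S)*(-4 + S)) = 3*((-4 + S)*(P + S)) = 3*(-4 + S)*(P + S))
E(s) = 3/2 (E(s) = (1/6)*9 = 3/2)
M(R, K) = -4 + R
x(G) = 28 - 7*G (x(G) = (-4 - 3)*(G - 4) = -7*(-4 + G) = 28 - 7*G)
f(k) = 8/9 + k/9 (f(k) = (8 + k)/9 = 8/9 + k/9)
(f(u(3, -1)) + E(12))*x(-16) = ((8/9 + (-12*(-1) - 12*3 + 3*3**2 + 3*(-1)*3)/9) + 3/2)*(28 - 7*(-16)) = ((8/9 + (12 - 36 + 3*9 - 9)/9) + 3/2)*(28 + 112) = ((8/9 + (12 - 36 + 27 - 9)/9) + 3/2)*140 = ((8/9 + (1/9)*(-6)) + 3/2)*140 = ((8/9 - 2/3) + 3/2)*140 = (2/9 + 3/2)*140 = (31/18)*140 = 2170/9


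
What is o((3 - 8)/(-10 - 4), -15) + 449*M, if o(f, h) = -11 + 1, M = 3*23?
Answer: 30971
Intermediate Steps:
M = 69
o(f, h) = -10
o((3 - 8)/(-10 - 4), -15) + 449*M = -10 + 449*69 = -10 + 30981 = 30971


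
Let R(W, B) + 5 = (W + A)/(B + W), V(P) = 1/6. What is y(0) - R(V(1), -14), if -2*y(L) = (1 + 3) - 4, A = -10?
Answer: 356/83 ≈ 4.2892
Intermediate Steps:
y(L) = 0 (y(L) = -((1 + 3) - 4)/2 = -(4 - 4)/2 = -½*0 = 0)
V(P) = ⅙
R(W, B) = -5 + (-10 + W)/(B + W) (R(W, B) = -5 + (W - 10)/(B + W) = -5 + (-10 + W)/(B + W))
y(0) - R(V(1), -14) = 0 - (-10 - 5*(-14) - 4*⅙)/(-14 + ⅙) = 0 - (-10 + 70 - ⅔)/(-83/6) = 0 - (-6)*178/(83*3) = 0 - 1*(-356/83) = 0 + 356/83 = 356/83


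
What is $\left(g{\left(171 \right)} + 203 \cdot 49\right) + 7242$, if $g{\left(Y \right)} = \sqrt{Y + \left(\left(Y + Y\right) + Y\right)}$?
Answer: $17189 + 6 \sqrt{19} \approx 17215.0$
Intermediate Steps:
$g{\left(Y \right)} = 2 \sqrt{Y}$ ($g{\left(Y \right)} = \sqrt{Y + \left(2 Y + Y\right)} = \sqrt{Y + 3 Y} = \sqrt{4 Y} = 2 \sqrt{Y}$)
$\left(g{\left(171 \right)} + 203 \cdot 49\right) + 7242 = \left(2 \sqrt{171} + 203 \cdot 49\right) + 7242 = \left(2 \cdot 3 \sqrt{19} + 9947\right) + 7242 = \left(6 \sqrt{19} + 9947\right) + 7242 = \left(9947 + 6 \sqrt{19}\right) + 7242 = 17189 + 6 \sqrt{19}$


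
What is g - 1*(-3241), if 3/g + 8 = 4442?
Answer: 4790199/1478 ≈ 3241.0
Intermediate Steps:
g = 1/1478 (g = 3/(-8 + 4442) = 3/4434 = 3*(1/4434) = 1/1478 ≈ 0.00067659)
g - 1*(-3241) = 1/1478 - 1*(-3241) = 1/1478 + 3241 = 4790199/1478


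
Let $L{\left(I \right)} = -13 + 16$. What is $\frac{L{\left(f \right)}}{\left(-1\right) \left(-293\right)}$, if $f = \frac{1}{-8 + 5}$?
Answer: $\frac{3}{293} \approx 0.010239$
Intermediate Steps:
$f = - \frac{1}{3}$ ($f = \frac{1}{-3} = - \frac{1}{3} \approx -0.33333$)
$L{\left(I \right)} = 3$
$\frac{L{\left(f \right)}}{\left(-1\right) \left(-293\right)} = \frac{3}{\left(-1\right) \left(-293\right)} = \frac{3}{293}$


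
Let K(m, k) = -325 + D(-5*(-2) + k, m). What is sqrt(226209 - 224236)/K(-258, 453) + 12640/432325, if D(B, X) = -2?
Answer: 2528/86465 - sqrt(1973)/327 ≈ -0.10660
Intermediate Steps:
K(m, k) = -327 (K(m, k) = -325 - 2 = -327)
sqrt(226209 - 224236)/K(-258, 453) + 12640/432325 = sqrt(226209 - 224236)/(-327) + 12640/432325 = sqrt(1973)*(-1/327) + 12640*(1/432325) = -sqrt(1973)/327 + 2528/86465 = 2528/86465 - sqrt(1973)/327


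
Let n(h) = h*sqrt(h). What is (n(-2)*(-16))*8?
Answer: 256*I*sqrt(2) ≈ 362.04*I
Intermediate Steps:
n(h) = h**(3/2)
(n(-2)*(-16))*8 = ((-2)**(3/2)*(-16))*8 = (-2*I*sqrt(2)*(-16))*8 = (32*I*sqrt(2))*8 = 256*I*sqrt(2)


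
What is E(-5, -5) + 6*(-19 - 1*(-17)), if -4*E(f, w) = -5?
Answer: -43/4 ≈ -10.750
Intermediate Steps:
E(f, w) = 5/4 (E(f, w) = -1/4*(-5) = 5/4)
E(-5, -5) + 6*(-19 - 1*(-17)) = 5/4 + 6*(-19 - 1*(-17)) = 5/4 + 6*(-19 + 17) = 5/4 + 6*(-2) = 5/4 - 12 = -43/4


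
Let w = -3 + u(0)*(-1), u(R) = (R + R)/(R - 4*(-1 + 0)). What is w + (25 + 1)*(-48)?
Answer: -1251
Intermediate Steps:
u(R) = 2*R/(4 + R) (u(R) = (2*R)/(R - 4*(-1)) = (2*R)/(R + 4) = (2*R)/(4 + R) = 2*R/(4 + R))
w = -3 (w = -3 + (2*0/(4 + 0))*(-1) = -3 + (2*0/4)*(-1) = -3 + (2*0*(¼))*(-1) = -3 + 0*(-1) = -3 + 0 = -3)
w + (25 + 1)*(-48) = -3 + (25 + 1)*(-48) = -3 + 26*(-48) = -3 - 1248 = -1251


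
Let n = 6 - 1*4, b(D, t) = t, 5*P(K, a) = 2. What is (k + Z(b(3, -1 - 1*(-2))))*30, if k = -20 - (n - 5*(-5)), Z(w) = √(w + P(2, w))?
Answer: -1410 + 6*√35 ≈ -1374.5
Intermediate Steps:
P(K, a) = ⅖ (P(K, a) = (⅕)*2 = ⅖)
Z(w) = √(⅖ + w) (Z(w) = √(w + ⅖) = √(⅖ + w))
n = 2 (n = 6 - 4 = 2)
k = -47 (k = -20 - (2 - 5*(-5)) = -20 - (2 + 25) = -20 - 1*27 = -20 - 27 = -47)
(k + Z(b(3, -1 - 1*(-2))))*30 = (-47 + √(10 + 25*(-1 - 1*(-2)))/5)*30 = (-47 + √(10 + 25*(-1 + 2))/5)*30 = (-47 + √(10 + 25*1)/5)*30 = (-47 + √(10 + 25)/5)*30 = (-47 + √35/5)*30 = -1410 + 6*√35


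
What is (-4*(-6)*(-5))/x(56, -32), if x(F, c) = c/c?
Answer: -120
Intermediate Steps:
x(F, c) = 1
(-4*(-6)*(-5))/x(56, -32) = (-4*(-6)*(-5))/1 = (24*(-5))*1 = -120*1 = -120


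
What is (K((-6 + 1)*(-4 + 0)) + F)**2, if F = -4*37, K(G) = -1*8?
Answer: 24336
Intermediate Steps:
K(G) = -8
F = -148
(K((-6 + 1)*(-4 + 0)) + F)**2 = (-8 - 148)**2 = (-156)**2 = 24336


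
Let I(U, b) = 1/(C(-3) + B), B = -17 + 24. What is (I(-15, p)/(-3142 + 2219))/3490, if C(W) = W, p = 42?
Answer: -1/12885080 ≈ -7.7609e-8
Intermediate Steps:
B = 7
I(U, b) = 1/4 (I(U, b) = 1/(-3 + 7) = 1/4)
(I(-15, p)/(-3142 + 2219))/3490 = (1/(4*(-3142 + 2219)))/3490 = ((1/4)/(-923))*(1/3490) = ((1/4)*(-1/923))*(1/3490) = -1/3692*1/3490 = -1/12885080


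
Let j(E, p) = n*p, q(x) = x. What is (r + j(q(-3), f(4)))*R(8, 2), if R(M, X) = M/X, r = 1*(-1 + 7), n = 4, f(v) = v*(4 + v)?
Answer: 536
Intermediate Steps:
j(E, p) = 4*p
r = 6 (r = 1*6 = 6)
(r + j(q(-3), f(4)))*R(8, 2) = (6 + 4*(4*(4 + 4)))*(8/2) = (6 + 4*(4*8))*(8*(½)) = (6 + 4*32)*4 = (6 + 128)*4 = 134*4 = 536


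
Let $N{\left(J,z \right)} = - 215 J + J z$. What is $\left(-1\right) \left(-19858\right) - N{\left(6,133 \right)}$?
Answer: $20350$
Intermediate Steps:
$\left(-1\right) \left(-19858\right) - N{\left(6,133 \right)} = \left(-1\right) \left(-19858\right) - 6 \left(-215 + 133\right) = 19858 - 6 \left(-82\right) = 19858 - -492 = 19858 + 492 = 20350$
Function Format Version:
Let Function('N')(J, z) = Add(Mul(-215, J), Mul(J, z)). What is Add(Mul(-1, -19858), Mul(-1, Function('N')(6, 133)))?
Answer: 20350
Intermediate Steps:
Add(Mul(-1, -19858), Mul(-1, Function('N')(6, 133))) = Add(Mul(-1, -19858), Mul(-1, Mul(6, Add(-215, 133)))) = Add(19858, Mul(-1, Mul(6, -82))) = Add(19858, Mul(-1, -492)) = Add(19858, 492) = 20350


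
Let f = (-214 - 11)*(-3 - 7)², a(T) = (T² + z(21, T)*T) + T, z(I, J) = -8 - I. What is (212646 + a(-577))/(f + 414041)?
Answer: 561731/391541 ≈ 1.4347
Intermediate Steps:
a(T) = T² - 28*T (a(T) = (T² + (-8 - 1*21)*T) + T = (T² + (-8 - 21)*T) + T = (T² - 29*T) + T = T² - 28*T)
f = -22500 (f = -225*(-10)² = -225*100 = -22500)
(212646 + a(-577))/(f + 414041) = (212646 - 577*(-28 - 577))/(-22500 + 414041) = (212646 - 577*(-605))/391541 = (212646 + 349085)*(1/391541) = 561731*(1/391541) = 561731/391541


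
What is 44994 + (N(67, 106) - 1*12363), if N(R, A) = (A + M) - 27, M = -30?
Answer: 32680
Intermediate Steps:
N(R, A) = -57 + A (N(R, A) = (A - 30) - 27 = (-30 + A) - 27 = -57 + A)
44994 + (N(67, 106) - 1*12363) = 44994 + ((-57 + 106) - 1*12363) = 44994 + (49 - 12363) = 44994 - 12314 = 32680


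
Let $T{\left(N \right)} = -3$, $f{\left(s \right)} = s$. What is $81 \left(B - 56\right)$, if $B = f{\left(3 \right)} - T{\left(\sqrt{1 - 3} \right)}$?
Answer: $-4050$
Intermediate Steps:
$B = 6$ ($B = 3 - -3 = 3 + 3 = 6$)
$81 \left(B - 56\right) = 81 \left(6 - 56\right) = 81 \left(-50\right) = -4050$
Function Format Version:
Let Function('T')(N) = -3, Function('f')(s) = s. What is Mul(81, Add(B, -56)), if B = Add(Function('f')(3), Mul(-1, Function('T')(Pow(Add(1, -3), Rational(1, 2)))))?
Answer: -4050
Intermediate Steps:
B = 6 (B = Add(3, Mul(-1, -3)) = Add(3, 3) = 6)
Mul(81, Add(B, -56)) = Mul(81, Add(6, -56)) = Mul(81, -50) = -4050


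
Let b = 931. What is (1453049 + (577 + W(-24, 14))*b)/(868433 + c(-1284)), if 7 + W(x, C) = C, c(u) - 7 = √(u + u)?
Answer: 72252507305/31424501507 - 1996753*I*√642/377094018084 ≈ 2.2992 - 0.00013417*I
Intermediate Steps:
c(u) = 7 + √2*√u (c(u) = 7 + √(u + u) = 7 + √(2*u) = 7 + √2*√u)
W(x, C) = -7 + C
(1453049 + (577 + W(-24, 14))*b)/(868433 + c(-1284)) = (1453049 + (577 + (-7 + 14))*931)/(868433 + (7 + √2*√(-1284))) = (1453049 + (577 + 7)*931)/(868433 + (7 + √2*(2*I*√321))) = (1453049 + 584*931)/(868433 + (7 + 2*I*√642)) = (1453049 + 543704)/(868440 + 2*I*√642) = 1996753/(868440 + 2*I*√642)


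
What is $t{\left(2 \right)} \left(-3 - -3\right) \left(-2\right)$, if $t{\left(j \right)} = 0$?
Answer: $0$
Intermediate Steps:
$t{\left(2 \right)} \left(-3 - -3\right) \left(-2\right) = 0 \left(-3 - -3\right) \left(-2\right) = 0 \left(-3 + 3\right) \left(-2\right) = 0 \cdot 0 \left(-2\right) = 0 \left(-2\right) = 0$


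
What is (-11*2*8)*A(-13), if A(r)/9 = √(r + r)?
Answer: -1584*I*√26 ≈ -8076.8*I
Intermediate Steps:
A(r) = 9*√2*√r (A(r) = 9*√(r + r) = 9*√(2*r) = 9*(√2*√r) = 9*√2*√r)
(-11*2*8)*A(-13) = (-11*2*8)*(9*√2*√(-13)) = (-22*8)*(9*√2*(I*√13)) = -1584*I*√26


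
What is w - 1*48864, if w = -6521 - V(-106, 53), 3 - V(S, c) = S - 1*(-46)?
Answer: -55448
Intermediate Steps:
V(S, c) = -43 - S (V(S, c) = 3 - (S - 1*(-46)) = 3 - (S + 46) = 3 - (46 + S) = 3 + (-46 - S) = -43 - S)
w = -6584 (w = -6521 - (-43 - 1*(-106)) = -6521 - (-43 + 106) = -6521 - 1*63 = -6521 - 63 = -6584)
w - 1*48864 = -6584 - 1*48864 = -6584 - 48864 = -55448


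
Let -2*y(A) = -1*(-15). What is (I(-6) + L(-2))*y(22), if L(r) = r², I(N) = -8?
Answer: 30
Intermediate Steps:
y(A) = -15/2 (y(A) = -(-1)*(-15)/2 = -½*15 = -15/2)
(I(-6) + L(-2))*y(22) = (-8 + (-2)²)*(-15/2) = (-8 + 4)*(-15/2) = -4*(-15/2) = 30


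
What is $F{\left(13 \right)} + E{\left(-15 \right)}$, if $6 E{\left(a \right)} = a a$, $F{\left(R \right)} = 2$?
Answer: $\frac{79}{2} \approx 39.5$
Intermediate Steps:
$E{\left(a \right)} = \frac{a^{2}}{6}$ ($E{\left(a \right)} = \frac{a a}{6} = \frac{a^{2}}{6}$)
$F{\left(13 \right)} + E{\left(-15 \right)} = 2 + \frac{\left(-15\right)^{2}}{6} = 2 + \frac{1}{6} \cdot 225 = 2 + \frac{75}{2} = \frac{79}{2}$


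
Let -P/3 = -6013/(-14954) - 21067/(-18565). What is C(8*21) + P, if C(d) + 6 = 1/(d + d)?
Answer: -494743468127/46640329680 ≈ -10.608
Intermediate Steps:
P = -1280001789/277621010 (P = -3*(-6013/(-14954) - 21067/(-18565)) = -3*(-6013*(-1/14954) - 21067*(-1/18565)) = -3*(6013/14954 + 21067/18565) = -3*426667263/277621010 = -1280001789/277621010 ≈ -4.6106)
C(d) = -6 + 1/(2*d) (C(d) = -6 + 1/(d + d) = -6 + 1/(2*d))
C(8*21) + P = (-6 + 1/(2*((8*21)))) - 1280001789/277621010 = (-6 + (1/2)/168) - 1280001789/277621010 = (-6 + (1/2)*(1/168)) - 1280001789/277621010 = (-6 + 1/336) - 1280001789/277621010 = -2015/336 - 1280001789/277621010 = -494743468127/46640329680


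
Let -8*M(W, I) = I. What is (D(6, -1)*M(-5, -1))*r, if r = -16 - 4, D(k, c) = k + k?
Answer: -30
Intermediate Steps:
M(W, I) = -I/8
D(k, c) = 2*k
r = -20
(D(6, -1)*M(-5, -1))*r = ((2*6)*(-1/8*(-1)))*(-20) = (12*(1/8))*(-20) = (3/2)*(-20) = -30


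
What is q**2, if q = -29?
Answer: 841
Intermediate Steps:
q**2 = (-29)**2 = 841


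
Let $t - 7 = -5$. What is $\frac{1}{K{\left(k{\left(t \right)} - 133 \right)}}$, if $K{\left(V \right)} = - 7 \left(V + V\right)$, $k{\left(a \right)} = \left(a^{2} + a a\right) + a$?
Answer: $\frac{1}{1722} \approx 0.00058072$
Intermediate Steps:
$t = 2$ ($t = 7 - 5 = 2$)
$k{\left(a \right)} = a + 2 a^{2}$ ($k{\left(a \right)} = \left(a^{2} + a^{2}\right) + a = 2 a^{2} + a = a + 2 a^{2}$)
$K{\left(V \right)} = - 14 V$ ($K{\left(V \right)} = - 7 \cdot 2 V = - 14 V$)
$\frac{1}{K{\left(k{\left(t \right)} - 133 \right)}} = \frac{1}{\left(-14\right) \left(2 \left(1 + 2 \cdot 2\right) - 133\right)} = \frac{1}{\left(-14\right) \left(2 \left(1 + 4\right) - 133\right)} = \frac{1}{\left(-14\right) \left(2 \cdot 5 - 133\right)} = \frac{1}{\left(-14\right) \left(10 - 133\right)} = \frac{1}{\left(-14\right) \left(-123\right)} = \frac{1}{1722}$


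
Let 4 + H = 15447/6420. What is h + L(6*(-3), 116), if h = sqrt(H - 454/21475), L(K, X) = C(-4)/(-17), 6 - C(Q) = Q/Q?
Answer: -5/17 + I*sqrt(1364407767541)/919130 ≈ -0.29412 + 1.2709*I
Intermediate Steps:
H = -3411/2140 (H = -4 + 15447/6420 = -4 + 15447*(1/6420) = -4 + 5149/2140 = -3411/2140 ≈ -1.5939)
C(Q) = 5 (C(Q) = 6 - Q/Q = 6 - 1*1 = 6 - 1 = 5)
L(K, X) = -5/17 (L(K, X) = 5/(-17) = -1/17*5 = -5/17)
h = I*sqrt(1364407767541)/919130 (h = sqrt(-3411/2140 - 454/21475) = sqrt(-14844557/9191300) = I*sqrt(1364407767541)/919130 ≈ 1.2709*I)
h + L(6*(-3), 116) = I*sqrt(1364407767541)/919130 - 5/17 = -5/17 + I*sqrt(1364407767541)/919130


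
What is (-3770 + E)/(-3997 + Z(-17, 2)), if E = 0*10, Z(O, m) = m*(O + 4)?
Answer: 3770/4023 ≈ 0.93711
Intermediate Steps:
Z(O, m) = m*(4 + O)
E = 0
(-3770 + E)/(-3997 + Z(-17, 2)) = (-3770 + 0)/(-3997 + 2*(4 - 17)) = -3770/(-3997 + 2*(-13)) = -3770/(-3997 - 26) = -3770/(-4023) = -3770*(-1/4023) = 3770/4023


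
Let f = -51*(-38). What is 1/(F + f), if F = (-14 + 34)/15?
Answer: 3/5818 ≈ 0.00051564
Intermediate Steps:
F = 4/3 (F = (1/15)*20 = 4/3 ≈ 1.3333)
f = 1938
1/(F + f) = 1/(4/3 + 1938) = 1/(5818/3) = 3/5818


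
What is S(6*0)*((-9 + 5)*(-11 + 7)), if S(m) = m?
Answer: 0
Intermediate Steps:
S(6*0)*((-9 + 5)*(-11 + 7)) = (6*0)*((-9 + 5)*(-11 + 7)) = 0*(-4*(-4)) = 0*16 = 0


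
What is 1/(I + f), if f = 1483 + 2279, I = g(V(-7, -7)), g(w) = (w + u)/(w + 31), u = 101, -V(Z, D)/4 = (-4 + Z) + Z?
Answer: 103/387659 ≈ 0.00026570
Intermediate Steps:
V(Z, D) = 16 - 8*Z (V(Z, D) = -4*((-4 + Z) + Z) = -4*(-4 + 2*Z) = 16 - 8*Z)
g(w) = (101 + w)/(31 + w) (g(w) = (w + 101)/(w + 31) = (101 + w)/(31 + w))
I = 173/103 (I = (101 + (16 - 8*(-7)))/(31 + (16 - 8*(-7))) = (101 + (16 + 56))/(31 + (16 + 56)) = (101 + 72)/(31 + 72) = 173/103 ≈ 1.6796)
f = 3762
1/(I + f) = 1/(173/103 + 3762) = 1/(387659/103) = 103/387659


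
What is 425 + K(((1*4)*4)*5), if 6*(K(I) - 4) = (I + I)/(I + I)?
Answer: 2575/6 ≈ 429.17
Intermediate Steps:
K(I) = 25/6 (K(I) = 4 + ((I + I)/(I + I))/6 = 4 + ((2*I)/((2*I)))/6 = 4 + ((2*I)*(1/(2*I)))/6 = 4 + (⅙)*1 = 4 + ⅙ = 25/6)
425 + K(((1*4)*4)*5) = 425 + 25/6 = 2575/6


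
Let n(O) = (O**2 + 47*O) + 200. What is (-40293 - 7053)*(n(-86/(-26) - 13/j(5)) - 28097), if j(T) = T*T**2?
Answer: 266743011587838/203125 ≈ 1.3132e+9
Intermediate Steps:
j(T) = T**3
n(O) = 200 + O**2 + 47*O
(-40293 - 7053)*(n(-86/(-26) - 13/j(5)) - 28097) = (-40293 - 7053)*((200 + (-86/(-26) - 13/(5**3))**2 + 47*(-86/(-26) - 13/(5**3))) - 28097) = -47346*((200 + (-86*(-1/26) - 13/125)**2 + 47*(-86*(-1/26) - 13/125)) - 28097) = -47346*((200 + (43/13 - 13*1/125)**2 + 47*(43/13 - 13*1/125)) - 28097) = -47346*((200 + (43/13 - 13/125)**2 + 47*(43/13 - 13/125)) - 28097) = -47346*((200 + (5206/1625)**2 + 47*(5206/1625)) - 28097) = -47346*((200 + 27102436/2640625 + 244682/1625) - 28097) = -47346*(952835686/2640625 - 28097) = -47346*(-73240804939/2640625) = 266743011587838/203125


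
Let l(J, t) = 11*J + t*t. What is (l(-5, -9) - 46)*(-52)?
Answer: 1040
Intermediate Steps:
l(J, t) = t² + 11*J (l(J, t) = 11*J + t² = t² + 11*J)
(l(-5, -9) - 46)*(-52) = (((-9)² + 11*(-5)) - 46)*(-52) = ((81 - 55) - 46)*(-52) = (26 - 46)*(-52) = -20*(-52) = 1040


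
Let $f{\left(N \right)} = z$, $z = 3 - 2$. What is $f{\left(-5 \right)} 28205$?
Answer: $28205$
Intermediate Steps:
$z = 1$
$f{\left(N \right)} = 1$
$f{\left(-5 \right)} 28205 = 1 \cdot 28205 = 28205$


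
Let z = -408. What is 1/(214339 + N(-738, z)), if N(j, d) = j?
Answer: 1/213601 ≈ 4.6816e-6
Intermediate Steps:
1/(214339 + N(-738, z)) = 1/(214339 - 738) = 1/213601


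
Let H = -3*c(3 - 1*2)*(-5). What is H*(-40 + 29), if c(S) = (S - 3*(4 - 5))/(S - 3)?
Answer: 330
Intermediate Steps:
c(S) = (3 + S)/(-3 + S) (c(S) = (S - 3*(-1))/(-3 + S) = (S + 3)/(-3 + S) = (3 + S)/(-3 + S))
H = -30 (H = -3*(3 + (3 - 1*2))/(-3 + (3 - 1*2))*(-5) = -3*(3 + (3 - 2))/(-3 + (3 - 2))*(-5) = -3*(3 + 1)/(-3 + 1)*(-5) = -3*4/(-2)*(-5) = -(-3)*4/2*(-5) = -3*(-2)*(-5) = 6*(-5) = -30)
H*(-40 + 29) = -30*(-40 + 29) = -30*(-11) = 330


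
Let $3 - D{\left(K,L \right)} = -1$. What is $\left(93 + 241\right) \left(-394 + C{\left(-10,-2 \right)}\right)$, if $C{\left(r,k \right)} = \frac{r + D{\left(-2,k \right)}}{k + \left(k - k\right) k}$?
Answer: $-130594$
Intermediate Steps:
$D{\left(K,L \right)} = 4$ ($D{\left(K,L \right)} = 3 - -1 = 3 + 1 = 4$)
$C{\left(r,k \right)} = \frac{4 + r}{k}$ ($C{\left(r,k \right)} = \frac{r + 4}{k + \left(k - k\right) k} = \frac{4 + r}{k + 0 k} = \frac{4 + r}{k + 0} = \frac{4 + r}{k}$)
$\left(93 + 241\right) \left(-394 + C{\left(-10,-2 \right)}\right) = \left(93 + 241\right) \left(-394 + \frac{4 - 10}{-2}\right) = 334 \left(-394 - -3\right) = 334 \left(-394 + 3\right) = 334 \left(-391\right) = -130594$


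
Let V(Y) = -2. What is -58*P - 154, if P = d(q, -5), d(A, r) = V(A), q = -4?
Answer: -38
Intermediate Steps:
d(A, r) = -2
P = -2
-58*P - 154 = -58*(-2) - 154 = 116 - 154 = -38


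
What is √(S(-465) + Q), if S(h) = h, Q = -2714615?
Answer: 2*I*√678770 ≈ 1647.8*I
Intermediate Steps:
√(S(-465) + Q) = √(-465 - 2714615) = √(-2715080) = 2*I*√678770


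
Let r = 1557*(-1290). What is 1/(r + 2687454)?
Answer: 1/678924 ≈ 1.4729e-6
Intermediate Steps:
r = -2008530
1/(r + 2687454) = 1/(-2008530 + 2687454) = 1/678924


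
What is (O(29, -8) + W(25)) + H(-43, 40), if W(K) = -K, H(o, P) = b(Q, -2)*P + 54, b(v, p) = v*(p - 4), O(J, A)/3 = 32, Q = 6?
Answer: -1315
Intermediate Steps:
O(J, A) = 96 (O(J, A) = 3*32 = 96)
b(v, p) = v*(-4 + p)
H(o, P) = 54 - 36*P (H(o, P) = (6*(-4 - 2))*P + 54 = (6*(-6))*P + 54 = -36*P + 54 = 54 - 36*P)
(O(29, -8) + W(25)) + H(-43, 40) = (96 - 1*25) + (54 - 36*40) = (96 - 25) + (54 - 1440) = 71 - 1386 = -1315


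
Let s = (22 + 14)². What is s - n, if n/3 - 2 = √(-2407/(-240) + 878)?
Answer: 1290 - √3196905/20 ≈ 1200.6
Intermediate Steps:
s = 1296 (s = 36² = 1296)
n = 6 + √3196905/20 (n = 6 + 3*√(-2407/(-240) + 878) = 6 + 3*√(-2407*(-1/240) + 878) = 6 + 3*√(2407/240 + 878) = 6 + 3*√(213127/240) = 6 + 3*(√3196905/60) = 6 + √3196905/20 ≈ 95.399)
s - n = 1296 - (6 + √3196905/20) = 1296 + (-6 - √3196905/20) = 1290 - √3196905/20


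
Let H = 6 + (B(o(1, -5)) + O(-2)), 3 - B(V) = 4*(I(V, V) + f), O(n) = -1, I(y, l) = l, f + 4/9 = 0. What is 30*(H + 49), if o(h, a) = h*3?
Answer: 4210/3 ≈ 1403.3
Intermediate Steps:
f = -4/9 (f = -4/9 + 0 = -4/9 ≈ -0.44444)
o(h, a) = 3*h
B(V) = 43/9 - 4*V (B(V) = 3 - 4*(V - 4/9) = 3 - 4*(-4/9 + V) = 3 - (-16/9 + 4*V) = 3 + (16/9 - 4*V) = 43/9 - 4*V)
H = -20/9 (H = 6 + ((43/9 - 12) - 1) = 6 + (-65/9 - 1) = 6 - 74/9 = -20/9 ≈ -2.2222)
30*(H + 49) = 30*(-20/9 + 49) = 30*(421/9) = 4210/3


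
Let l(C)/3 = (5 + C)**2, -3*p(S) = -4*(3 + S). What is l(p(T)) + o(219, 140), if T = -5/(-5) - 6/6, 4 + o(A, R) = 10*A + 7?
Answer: 2436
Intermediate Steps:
o(A, R) = 3 + 10*A (o(A, R) = -4 + (10*A + 7) = -4 + (7 + 10*A) = 3 + 10*A)
T = 0 (T = -5*(-1/5) - 6*1/6 = 1 - 1 = 0)
p(S) = 4 + 4*S/3 (p(S) = -(-4)*(3 + S)/3 = -(-12 - 4*S)/3 = 4 + 4*S/3)
l(C) = 3*(5 + C)**2
l(p(T)) + o(219, 140) = 3*(5 + (4 + (4/3)*0))**2 + (3 + 10*219) = 3*(5 + (4 + 0))**2 + (3 + 2190) = 3*(5 + 4)**2 + 2193 = 3*9**2 + 2193 = 3*81 + 2193 = 243 + 2193 = 2436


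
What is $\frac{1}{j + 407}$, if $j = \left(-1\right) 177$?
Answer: $\frac{1}{230} \approx 0.0043478$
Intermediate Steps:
$j = -177$
$\frac{1}{j + 407} = \frac{1}{-177 + 407} = \frac{1}{230}$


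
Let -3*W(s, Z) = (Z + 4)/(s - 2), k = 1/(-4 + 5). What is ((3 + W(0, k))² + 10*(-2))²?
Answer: 36481/1296 ≈ 28.149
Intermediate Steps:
k = 1 (k = 1/1 = 1)
W(s, Z) = -(4 + Z)/(3*(-2 + s)) (W(s, Z) = -(Z + 4)/(3*(s - 2)) = -(4 + Z)/(3*(-2 + s)))
((3 + W(0, k))² + 10*(-2))² = ((3 + (-4 - 1*1)/(3*(-2 + 0)))² + 10*(-2))² = ((3 + (⅓)*(-4 - 1)/(-2))² - 20)² = ((3 + (⅓)*(-½)*(-5))² - 20)² = ((3 + ⅚)² - 20)² = ((23/6)² - 20)² = (529/36 - 20)² = (-191/36)² = 36481/1296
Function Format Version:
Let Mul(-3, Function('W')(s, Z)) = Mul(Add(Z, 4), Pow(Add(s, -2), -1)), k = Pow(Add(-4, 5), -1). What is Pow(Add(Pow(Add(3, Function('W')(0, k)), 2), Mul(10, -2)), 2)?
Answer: Rational(36481, 1296) ≈ 28.149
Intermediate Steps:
k = 1 (k = Pow(1, -1) = 1)
Function('W')(s, Z) = Mul(Rational(-1, 3), Pow(Add(-2, s), -1), Add(4, Z)) (Function('W')(s, Z) = Mul(Rational(-1, 3), Mul(Add(Z, 4), Pow(Add(s, -2), -1))) = Mul(Rational(-1, 3), Mul(Add(4, Z), Pow(Add(-2, s), -1))) = Mul(Rational(-1, 3), Mul(Pow(Add(-2, s), -1), Add(4, Z))) = Mul(Rational(-1, 3), Pow(Add(-2, s), -1), Add(4, Z)))
Pow(Add(Pow(Add(3, Function('W')(0, k)), 2), Mul(10, -2)), 2) = Pow(Add(Pow(Add(3, Mul(Rational(1, 3), Pow(Add(-2, 0), -1), Add(-4, Mul(-1, 1)))), 2), Mul(10, -2)), 2) = Pow(Add(Pow(Add(3, Mul(Rational(1, 3), Pow(-2, -1), Add(-4, -1))), 2), -20), 2) = Pow(Add(Pow(Add(3, Mul(Rational(1, 3), Rational(-1, 2), -5)), 2), -20), 2) = Pow(Add(Pow(Add(3, Rational(5, 6)), 2), -20), 2) = Pow(Add(Pow(Rational(23, 6), 2), -20), 2) = Pow(Add(Rational(529, 36), -20), 2) = Pow(Rational(-191, 36), 2) = Rational(36481, 1296)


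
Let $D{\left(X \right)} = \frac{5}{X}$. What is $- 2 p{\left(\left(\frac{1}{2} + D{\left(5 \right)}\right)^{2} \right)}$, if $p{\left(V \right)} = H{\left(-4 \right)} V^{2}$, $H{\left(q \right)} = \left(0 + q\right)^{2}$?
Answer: $-162$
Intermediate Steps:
$H{\left(q \right)} = q^{2}$
$p{\left(V \right)} = 16 V^{2}$ ($p{\left(V \right)} = \left(-4\right)^{2} V^{2} = 16 V^{2}$)
$- 2 p{\left(\left(\frac{1}{2} + D{\left(5 \right)}\right)^{2} \right)} = - 2 \cdot 16 \left(\left(\frac{1}{2} + \frac{5}{5}\right)^{2}\right)^{2} = - 2 \cdot 16 \left(\left(\frac{1}{2} + 5 \cdot \frac{1}{5}\right)^{2}\right)^{2} = - 2 \cdot 16 \left(\left(\frac{1}{2} + 1\right)^{2}\right)^{2} = - 2 \cdot 16 \left(\left(\frac{3}{2}\right)^{2}\right)^{2} = - 2 \cdot 16 \left(\frac{9}{4}\right)^{2} = - 2 \cdot 16 \cdot \frac{81}{16} = \left(-2\right) 81 = -162$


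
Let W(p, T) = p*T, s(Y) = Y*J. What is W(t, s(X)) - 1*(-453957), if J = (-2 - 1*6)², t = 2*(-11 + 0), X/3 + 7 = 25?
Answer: 377925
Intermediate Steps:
X = 54 (X = -21 + 3*25 = -21 + 75 = 54)
t = -22 (t = 2*(-11) = -22)
J = 64 (J = (-2 - 6)² = (-8)² = 64)
s(Y) = 64*Y (s(Y) = Y*64 = 64*Y)
W(p, T) = T*p
W(t, s(X)) - 1*(-453957) = (64*54)*(-22) - 1*(-453957) = 3456*(-22) + 453957 = -76032 + 453957 = 377925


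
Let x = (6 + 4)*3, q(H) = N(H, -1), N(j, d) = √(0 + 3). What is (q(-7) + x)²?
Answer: (30 + √3)² ≈ 1006.9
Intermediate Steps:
N(j, d) = √3
q(H) = √3
x = 30 (x = 10*3 = 30)
(q(-7) + x)² = (√3 + 30)² = (30 + √3)²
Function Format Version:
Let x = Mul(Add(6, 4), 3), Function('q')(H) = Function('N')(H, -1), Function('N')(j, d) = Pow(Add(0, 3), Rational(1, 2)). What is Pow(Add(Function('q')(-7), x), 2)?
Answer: Pow(Add(30, Pow(3, Rational(1, 2))), 2) ≈ 1006.9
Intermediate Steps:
Function('N')(j, d) = Pow(3, Rational(1, 2))
Function('q')(H) = Pow(3, Rational(1, 2))
x = 30 (x = Mul(10, 3) = 30)
Pow(Add(Function('q')(-7), x), 2) = Pow(Add(Pow(3, Rational(1, 2)), 30), 2) = Pow(Add(30, Pow(3, Rational(1, 2))), 2)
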